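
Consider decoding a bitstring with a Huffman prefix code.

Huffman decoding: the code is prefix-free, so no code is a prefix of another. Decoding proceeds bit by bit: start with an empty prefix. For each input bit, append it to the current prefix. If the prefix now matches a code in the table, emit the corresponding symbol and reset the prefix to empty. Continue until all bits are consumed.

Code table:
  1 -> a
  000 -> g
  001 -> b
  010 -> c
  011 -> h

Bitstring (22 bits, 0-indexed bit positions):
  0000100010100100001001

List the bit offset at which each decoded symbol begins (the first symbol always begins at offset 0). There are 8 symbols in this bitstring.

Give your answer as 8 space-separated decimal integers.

Answer: 0 3 6 9 12 15 18 19

Derivation:
Bit 0: prefix='0' (no match yet)
Bit 1: prefix='00' (no match yet)
Bit 2: prefix='000' -> emit 'g', reset
Bit 3: prefix='0' (no match yet)
Bit 4: prefix='01' (no match yet)
Bit 5: prefix='010' -> emit 'c', reset
Bit 6: prefix='0' (no match yet)
Bit 7: prefix='00' (no match yet)
Bit 8: prefix='001' -> emit 'b', reset
Bit 9: prefix='0' (no match yet)
Bit 10: prefix='01' (no match yet)
Bit 11: prefix='010' -> emit 'c', reset
Bit 12: prefix='0' (no match yet)
Bit 13: prefix='01' (no match yet)
Bit 14: prefix='010' -> emit 'c', reset
Bit 15: prefix='0' (no match yet)
Bit 16: prefix='00' (no match yet)
Bit 17: prefix='000' -> emit 'g', reset
Bit 18: prefix='1' -> emit 'a', reset
Bit 19: prefix='0' (no match yet)
Bit 20: prefix='00' (no match yet)
Bit 21: prefix='001' -> emit 'b', reset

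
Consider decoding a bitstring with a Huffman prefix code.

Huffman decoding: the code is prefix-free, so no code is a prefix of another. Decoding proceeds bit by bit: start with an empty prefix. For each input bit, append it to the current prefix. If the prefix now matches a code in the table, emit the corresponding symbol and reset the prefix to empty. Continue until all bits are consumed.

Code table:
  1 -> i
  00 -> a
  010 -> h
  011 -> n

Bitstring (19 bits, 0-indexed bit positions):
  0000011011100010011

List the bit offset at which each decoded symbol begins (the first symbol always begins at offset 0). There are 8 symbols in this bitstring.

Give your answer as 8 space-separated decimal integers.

Answer: 0 2 4 7 10 11 13 16

Derivation:
Bit 0: prefix='0' (no match yet)
Bit 1: prefix='00' -> emit 'a', reset
Bit 2: prefix='0' (no match yet)
Bit 3: prefix='00' -> emit 'a', reset
Bit 4: prefix='0' (no match yet)
Bit 5: prefix='01' (no match yet)
Bit 6: prefix='011' -> emit 'n', reset
Bit 7: prefix='0' (no match yet)
Bit 8: prefix='01' (no match yet)
Bit 9: prefix='011' -> emit 'n', reset
Bit 10: prefix='1' -> emit 'i', reset
Bit 11: prefix='0' (no match yet)
Bit 12: prefix='00' -> emit 'a', reset
Bit 13: prefix='0' (no match yet)
Bit 14: prefix='01' (no match yet)
Bit 15: prefix='010' -> emit 'h', reset
Bit 16: prefix='0' (no match yet)
Bit 17: prefix='01' (no match yet)
Bit 18: prefix='011' -> emit 'n', reset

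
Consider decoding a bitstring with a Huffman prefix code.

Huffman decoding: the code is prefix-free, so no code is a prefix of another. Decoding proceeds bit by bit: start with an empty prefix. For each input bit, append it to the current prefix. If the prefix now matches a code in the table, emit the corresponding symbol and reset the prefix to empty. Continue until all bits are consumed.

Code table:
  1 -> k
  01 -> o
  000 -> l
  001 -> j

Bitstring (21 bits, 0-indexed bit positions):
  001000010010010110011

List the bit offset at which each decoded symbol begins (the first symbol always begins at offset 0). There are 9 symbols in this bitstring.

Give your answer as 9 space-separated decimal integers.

Answer: 0 3 6 8 11 14 16 17 20

Derivation:
Bit 0: prefix='0' (no match yet)
Bit 1: prefix='00' (no match yet)
Bit 2: prefix='001' -> emit 'j', reset
Bit 3: prefix='0' (no match yet)
Bit 4: prefix='00' (no match yet)
Bit 5: prefix='000' -> emit 'l', reset
Bit 6: prefix='0' (no match yet)
Bit 7: prefix='01' -> emit 'o', reset
Bit 8: prefix='0' (no match yet)
Bit 9: prefix='00' (no match yet)
Bit 10: prefix='001' -> emit 'j', reset
Bit 11: prefix='0' (no match yet)
Bit 12: prefix='00' (no match yet)
Bit 13: prefix='001' -> emit 'j', reset
Bit 14: prefix='0' (no match yet)
Bit 15: prefix='01' -> emit 'o', reset
Bit 16: prefix='1' -> emit 'k', reset
Bit 17: prefix='0' (no match yet)
Bit 18: prefix='00' (no match yet)
Bit 19: prefix='001' -> emit 'j', reset
Bit 20: prefix='1' -> emit 'k', reset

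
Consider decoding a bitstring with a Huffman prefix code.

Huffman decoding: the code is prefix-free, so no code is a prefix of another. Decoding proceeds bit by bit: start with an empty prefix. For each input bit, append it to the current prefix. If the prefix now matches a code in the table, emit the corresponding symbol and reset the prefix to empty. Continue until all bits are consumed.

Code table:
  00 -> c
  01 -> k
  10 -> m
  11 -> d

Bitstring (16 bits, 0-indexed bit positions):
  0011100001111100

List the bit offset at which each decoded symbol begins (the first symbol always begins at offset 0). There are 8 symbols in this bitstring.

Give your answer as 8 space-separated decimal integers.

Answer: 0 2 4 6 8 10 12 14

Derivation:
Bit 0: prefix='0' (no match yet)
Bit 1: prefix='00' -> emit 'c', reset
Bit 2: prefix='1' (no match yet)
Bit 3: prefix='11' -> emit 'd', reset
Bit 4: prefix='1' (no match yet)
Bit 5: prefix='10' -> emit 'm', reset
Bit 6: prefix='0' (no match yet)
Bit 7: prefix='00' -> emit 'c', reset
Bit 8: prefix='0' (no match yet)
Bit 9: prefix='01' -> emit 'k', reset
Bit 10: prefix='1' (no match yet)
Bit 11: prefix='11' -> emit 'd', reset
Bit 12: prefix='1' (no match yet)
Bit 13: prefix='11' -> emit 'd', reset
Bit 14: prefix='0' (no match yet)
Bit 15: prefix='00' -> emit 'c', reset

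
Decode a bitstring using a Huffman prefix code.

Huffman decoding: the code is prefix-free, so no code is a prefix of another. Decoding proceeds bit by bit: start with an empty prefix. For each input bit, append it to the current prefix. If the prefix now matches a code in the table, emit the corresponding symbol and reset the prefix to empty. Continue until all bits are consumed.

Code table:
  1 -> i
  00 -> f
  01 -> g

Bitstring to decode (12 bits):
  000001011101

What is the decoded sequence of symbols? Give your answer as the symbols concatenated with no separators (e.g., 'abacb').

Bit 0: prefix='0' (no match yet)
Bit 1: prefix='00' -> emit 'f', reset
Bit 2: prefix='0' (no match yet)
Bit 3: prefix='00' -> emit 'f', reset
Bit 4: prefix='0' (no match yet)
Bit 5: prefix='01' -> emit 'g', reset
Bit 6: prefix='0' (no match yet)
Bit 7: prefix='01' -> emit 'g', reset
Bit 8: prefix='1' -> emit 'i', reset
Bit 9: prefix='1' -> emit 'i', reset
Bit 10: prefix='0' (no match yet)
Bit 11: prefix='01' -> emit 'g', reset

Answer: ffggiig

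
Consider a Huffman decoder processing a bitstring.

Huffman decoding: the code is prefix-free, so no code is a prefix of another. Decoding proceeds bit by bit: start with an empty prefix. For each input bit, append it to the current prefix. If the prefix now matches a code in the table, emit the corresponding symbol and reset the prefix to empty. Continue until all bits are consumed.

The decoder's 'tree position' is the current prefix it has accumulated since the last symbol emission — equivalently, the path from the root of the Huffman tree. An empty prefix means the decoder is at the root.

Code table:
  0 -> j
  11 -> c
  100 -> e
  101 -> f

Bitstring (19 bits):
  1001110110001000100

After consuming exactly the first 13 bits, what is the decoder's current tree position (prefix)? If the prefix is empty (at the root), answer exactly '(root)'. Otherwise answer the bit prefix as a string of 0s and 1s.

Bit 0: prefix='1' (no match yet)
Bit 1: prefix='10' (no match yet)
Bit 2: prefix='100' -> emit 'e', reset
Bit 3: prefix='1' (no match yet)
Bit 4: prefix='11' -> emit 'c', reset
Bit 5: prefix='1' (no match yet)
Bit 6: prefix='10' (no match yet)
Bit 7: prefix='101' -> emit 'f', reset
Bit 8: prefix='1' (no match yet)
Bit 9: prefix='10' (no match yet)
Bit 10: prefix='100' -> emit 'e', reset
Bit 11: prefix='0' -> emit 'j', reset
Bit 12: prefix='1' (no match yet)

Answer: 1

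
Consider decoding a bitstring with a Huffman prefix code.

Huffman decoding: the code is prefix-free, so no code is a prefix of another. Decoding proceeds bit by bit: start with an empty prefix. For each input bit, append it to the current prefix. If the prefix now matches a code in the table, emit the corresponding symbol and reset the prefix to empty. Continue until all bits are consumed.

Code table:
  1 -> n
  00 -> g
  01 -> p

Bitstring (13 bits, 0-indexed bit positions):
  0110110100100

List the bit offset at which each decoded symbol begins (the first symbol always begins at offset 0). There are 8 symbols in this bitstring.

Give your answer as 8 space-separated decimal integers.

Answer: 0 2 3 5 6 8 10 11

Derivation:
Bit 0: prefix='0' (no match yet)
Bit 1: prefix='01' -> emit 'p', reset
Bit 2: prefix='1' -> emit 'n', reset
Bit 3: prefix='0' (no match yet)
Bit 4: prefix='01' -> emit 'p', reset
Bit 5: prefix='1' -> emit 'n', reset
Bit 6: prefix='0' (no match yet)
Bit 7: prefix='01' -> emit 'p', reset
Bit 8: prefix='0' (no match yet)
Bit 9: prefix='00' -> emit 'g', reset
Bit 10: prefix='1' -> emit 'n', reset
Bit 11: prefix='0' (no match yet)
Bit 12: prefix='00' -> emit 'g', reset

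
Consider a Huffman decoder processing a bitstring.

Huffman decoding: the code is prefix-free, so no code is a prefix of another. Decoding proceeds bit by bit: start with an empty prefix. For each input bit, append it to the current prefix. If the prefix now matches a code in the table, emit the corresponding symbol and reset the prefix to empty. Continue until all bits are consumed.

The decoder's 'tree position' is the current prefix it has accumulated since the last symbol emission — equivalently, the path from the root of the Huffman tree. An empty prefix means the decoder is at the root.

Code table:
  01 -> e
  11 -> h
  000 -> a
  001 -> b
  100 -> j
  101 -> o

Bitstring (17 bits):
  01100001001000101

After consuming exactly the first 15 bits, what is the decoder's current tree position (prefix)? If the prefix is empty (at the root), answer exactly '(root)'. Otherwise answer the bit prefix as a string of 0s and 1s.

Bit 0: prefix='0' (no match yet)
Bit 1: prefix='01' -> emit 'e', reset
Bit 2: prefix='1' (no match yet)
Bit 3: prefix='10' (no match yet)
Bit 4: prefix='100' -> emit 'j', reset
Bit 5: prefix='0' (no match yet)
Bit 6: prefix='00' (no match yet)
Bit 7: prefix='001' -> emit 'b', reset
Bit 8: prefix='0' (no match yet)
Bit 9: prefix='00' (no match yet)
Bit 10: prefix='001' -> emit 'b', reset
Bit 11: prefix='0' (no match yet)
Bit 12: prefix='00' (no match yet)
Bit 13: prefix='000' -> emit 'a', reset
Bit 14: prefix='1' (no match yet)

Answer: 1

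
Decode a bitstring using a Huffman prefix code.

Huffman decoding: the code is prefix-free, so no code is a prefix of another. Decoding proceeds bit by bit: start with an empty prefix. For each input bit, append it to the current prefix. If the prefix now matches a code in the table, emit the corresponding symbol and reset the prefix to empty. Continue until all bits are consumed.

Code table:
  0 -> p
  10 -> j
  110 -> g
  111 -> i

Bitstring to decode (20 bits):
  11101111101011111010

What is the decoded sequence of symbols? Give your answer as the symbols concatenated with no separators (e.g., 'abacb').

Answer: ipigjigj

Derivation:
Bit 0: prefix='1' (no match yet)
Bit 1: prefix='11' (no match yet)
Bit 2: prefix='111' -> emit 'i', reset
Bit 3: prefix='0' -> emit 'p', reset
Bit 4: prefix='1' (no match yet)
Bit 5: prefix='11' (no match yet)
Bit 6: prefix='111' -> emit 'i', reset
Bit 7: prefix='1' (no match yet)
Bit 8: prefix='11' (no match yet)
Bit 9: prefix='110' -> emit 'g', reset
Bit 10: prefix='1' (no match yet)
Bit 11: prefix='10' -> emit 'j', reset
Bit 12: prefix='1' (no match yet)
Bit 13: prefix='11' (no match yet)
Bit 14: prefix='111' -> emit 'i', reset
Bit 15: prefix='1' (no match yet)
Bit 16: prefix='11' (no match yet)
Bit 17: prefix='110' -> emit 'g', reset
Bit 18: prefix='1' (no match yet)
Bit 19: prefix='10' -> emit 'j', reset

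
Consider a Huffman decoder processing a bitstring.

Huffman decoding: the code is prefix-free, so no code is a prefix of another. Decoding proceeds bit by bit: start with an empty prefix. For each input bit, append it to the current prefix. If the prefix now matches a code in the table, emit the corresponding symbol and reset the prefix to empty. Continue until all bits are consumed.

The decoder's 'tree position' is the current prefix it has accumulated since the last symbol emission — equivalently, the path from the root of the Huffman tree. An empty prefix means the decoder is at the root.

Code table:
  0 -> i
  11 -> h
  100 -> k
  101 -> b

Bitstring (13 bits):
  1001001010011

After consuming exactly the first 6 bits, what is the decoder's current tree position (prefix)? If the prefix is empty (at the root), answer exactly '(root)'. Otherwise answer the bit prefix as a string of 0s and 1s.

Answer: (root)

Derivation:
Bit 0: prefix='1' (no match yet)
Bit 1: prefix='10' (no match yet)
Bit 2: prefix='100' -> emit 'k', reset
Bit 3: prefix='1' (no match yet)
Bit 4: prefix='10' (no match yet)
Bit 5: prefix='100' -> emit 'k', reset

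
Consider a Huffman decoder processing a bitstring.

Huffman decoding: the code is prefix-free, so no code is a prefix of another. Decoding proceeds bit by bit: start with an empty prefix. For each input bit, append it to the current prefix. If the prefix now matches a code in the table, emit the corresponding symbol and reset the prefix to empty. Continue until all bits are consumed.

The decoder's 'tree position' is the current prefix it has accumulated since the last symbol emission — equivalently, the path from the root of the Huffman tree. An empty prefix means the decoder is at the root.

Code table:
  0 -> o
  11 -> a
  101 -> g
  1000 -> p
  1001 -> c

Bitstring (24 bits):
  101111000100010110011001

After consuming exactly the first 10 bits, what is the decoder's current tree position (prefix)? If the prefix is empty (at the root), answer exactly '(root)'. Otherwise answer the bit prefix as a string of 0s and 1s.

Bit 0: prefix='1' (no match yet)
Bit 1: prefix='10' (no match yet)
Bit 2: prefix='101' -> emit 'g', reset
Bit 3: prefix='1' (no match yet)
Bit 4: prefix='11' -> emit 'a', reset
Bit 5: prefix='1' (no match yet)
Bit 6: prefix='10' (no match yet)
Bit 7: prefix='100' (no match yet)
Bit 8: prefix='1000' -> emit 'p', reset
Bit 9: prefix='1' (no match yet)

Answer: 1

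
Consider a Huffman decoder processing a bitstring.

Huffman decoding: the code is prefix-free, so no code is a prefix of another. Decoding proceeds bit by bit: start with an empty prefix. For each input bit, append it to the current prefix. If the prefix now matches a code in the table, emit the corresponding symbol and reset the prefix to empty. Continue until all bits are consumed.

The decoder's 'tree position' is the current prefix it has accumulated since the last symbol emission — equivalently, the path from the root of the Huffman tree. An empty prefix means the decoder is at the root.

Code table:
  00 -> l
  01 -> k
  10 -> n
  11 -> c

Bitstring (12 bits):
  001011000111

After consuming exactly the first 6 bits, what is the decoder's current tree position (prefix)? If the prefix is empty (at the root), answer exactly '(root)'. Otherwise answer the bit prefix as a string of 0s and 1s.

Bit 0: prefix='0' (no match yet)
Bit 1: prefix='00' -> emit 'l', reset
Bit 2: prefix='1' (no match yet)
Bit 3: prefix='10' -> emit 'n', reset
Bit 4: prefix='1' (no match yet)
Bit 5: prefix='11' -> emit 'c', reset

Answer: (root)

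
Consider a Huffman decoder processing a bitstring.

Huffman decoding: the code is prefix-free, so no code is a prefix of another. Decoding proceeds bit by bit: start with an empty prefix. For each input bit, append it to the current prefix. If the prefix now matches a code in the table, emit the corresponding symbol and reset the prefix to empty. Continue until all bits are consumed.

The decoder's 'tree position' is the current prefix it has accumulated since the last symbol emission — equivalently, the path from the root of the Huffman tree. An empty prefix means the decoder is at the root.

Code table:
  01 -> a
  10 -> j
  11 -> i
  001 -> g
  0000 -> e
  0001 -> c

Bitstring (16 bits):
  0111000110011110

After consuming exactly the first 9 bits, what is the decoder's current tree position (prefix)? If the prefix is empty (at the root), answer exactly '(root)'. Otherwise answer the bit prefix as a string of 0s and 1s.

Answer: 1

Derivation:
Bit 0: prefix='0' (no match yet)
Bit 1: prefix='01' -> emit 'a', reset
Bit 2: prefix='1' (no match yet)
Bit 3: prefix='11' -> emit 'i', reset
Bit 4: prefix='0' (no match yet)
Bit 5: prefix='00' (no match yet)
Bit 6: prefix='000' (no match yet)
Bit 7: prefix='0001' -> emit 'c', reset
Bit 8: prefix='1' (no match yet)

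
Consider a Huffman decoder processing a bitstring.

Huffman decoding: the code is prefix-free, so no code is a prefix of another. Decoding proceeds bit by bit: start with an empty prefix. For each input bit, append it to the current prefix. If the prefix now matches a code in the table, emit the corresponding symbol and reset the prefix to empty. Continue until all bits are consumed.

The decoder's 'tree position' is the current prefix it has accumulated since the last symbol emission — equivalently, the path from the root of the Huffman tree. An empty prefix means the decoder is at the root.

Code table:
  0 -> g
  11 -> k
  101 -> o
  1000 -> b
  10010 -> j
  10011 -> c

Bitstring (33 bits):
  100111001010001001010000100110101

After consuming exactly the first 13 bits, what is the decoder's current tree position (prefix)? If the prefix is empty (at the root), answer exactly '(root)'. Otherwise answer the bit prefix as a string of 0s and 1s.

Bit 0: prefix='1' (no match yet)
Bit 1: prefix='10' (no match yet)
Bit 2: prefix='100' (no match yet)
Bit 3: prefix='1001' (no match yet)
Bit 4: prefix='10011' -> emit 'c', reset
Bit 5: prefix='1' (no match yet)
Bit 6: prefix='10' (no match yet)
Bit 7: prefix='100' (no match yet)
Bit 8: prefix='1001' (no match yet)
Bit 9: prefix='10010' -> emit 'j', reset
Bit 10: prefix='1' (no match yet)
Bit 11: prefix='10' (no match yet)
Bit 12: prefix='100' (no match yet)

Answer: 100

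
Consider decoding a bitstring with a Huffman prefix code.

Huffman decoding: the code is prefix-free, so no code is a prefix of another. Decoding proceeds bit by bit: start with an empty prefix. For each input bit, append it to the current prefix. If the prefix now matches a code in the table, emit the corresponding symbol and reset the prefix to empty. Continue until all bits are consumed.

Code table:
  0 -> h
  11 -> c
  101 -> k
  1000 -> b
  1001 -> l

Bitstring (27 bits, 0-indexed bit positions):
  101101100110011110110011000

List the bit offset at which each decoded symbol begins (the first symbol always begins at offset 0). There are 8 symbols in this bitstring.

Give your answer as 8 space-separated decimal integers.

Bit 0: prefix='1' (no match yet)
Bit 1: prefix='10' (no match yet)
Bit 2: prefix='101' -> emit 'k', reset
Bit 3: prefix='1' (no match yet)
Bit 4: prefix='10' (no match yet)
Bit 5: prefix='101' -> emit 'k', reset
Bit 6: prefix='1' (no match yet)
Bit 7: prefix='10' (no match yet)
Bit 8: prefix='100' (no match yet)
Bit 9: prefix='1001' -> emit 'l', reset
Bit 10: prefix='1' (no match yet)
Bit 11: prefix='10' (no match yet)
Bit 12: prefix='100' (no match yet)
Bit 13: prefix='1001' -> emit 'l', reset
Bit 14: prefix='1' (no match yet)
Bit 15: prefix='11' -> emit 'c', reset
Bit 16: prefix='1' (no match yet)
Bit 17: prefix='10' (no match yet)
Bit 18: prefix='101' -> emit 'k', reset
Bit 19: prefix='1' (no match yet)
Bit 20: prefix='10' (no match yet)
Bit 21: prefix='100' (no match yet)
Bit 22: prefix='1001' -> emit 'l', reset
Bit 23: prefix='1' (no match yet)
Bit 24: prefix='10' (no match yet)
Bit 25: prefix='100' (no match yet)
Bit 26: prefix='1000' -> emit 'b', reset

Answer: 0 3 6 10 14 16 19 23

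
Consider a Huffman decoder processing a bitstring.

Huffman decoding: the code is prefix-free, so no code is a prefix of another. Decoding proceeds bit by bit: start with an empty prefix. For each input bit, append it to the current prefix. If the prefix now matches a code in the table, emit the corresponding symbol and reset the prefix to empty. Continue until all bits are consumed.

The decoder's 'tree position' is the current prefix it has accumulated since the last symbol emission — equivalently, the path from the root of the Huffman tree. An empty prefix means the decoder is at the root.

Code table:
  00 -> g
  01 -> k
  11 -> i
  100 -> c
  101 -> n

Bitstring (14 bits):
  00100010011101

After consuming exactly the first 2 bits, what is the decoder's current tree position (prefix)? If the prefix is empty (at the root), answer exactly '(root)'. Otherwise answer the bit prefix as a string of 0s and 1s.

Answer: (root)

Derivation:
Bit 0: prefix='0' (no match yet)
Bit 1: prefix='00' -> emit 'g', reset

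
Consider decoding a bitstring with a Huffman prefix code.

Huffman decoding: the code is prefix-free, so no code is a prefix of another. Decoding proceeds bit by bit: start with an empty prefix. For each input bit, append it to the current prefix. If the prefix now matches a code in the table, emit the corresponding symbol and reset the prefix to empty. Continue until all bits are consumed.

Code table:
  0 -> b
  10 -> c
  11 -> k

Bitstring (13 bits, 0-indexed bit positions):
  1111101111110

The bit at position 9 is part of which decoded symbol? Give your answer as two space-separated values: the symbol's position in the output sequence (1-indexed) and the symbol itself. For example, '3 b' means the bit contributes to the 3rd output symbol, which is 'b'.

Bit 0: prefix='1' (no match yet)
Bit 1: prefix='11' -> emit 'k', reset
Bit 2: prefix='1' (no match yet)
Bit 3: prefix='11' -> emit 'k', reset
Bit 4: prefix='1' (no match yet)
Bit 5: prefix='10' -> emit 'c', reset
Bit 6: prefix='1' (no match yet)
Bit 7: prefix='11' -> emit 'k', reset
Bit 8: prefix='1' (no match yet)
Bit 9: prefix='11' -> emit 'k', reset
Bit 10: prefix='1' (no match yet)
Bit 11: prefix='11' -> emit 'k', reset
Bit 12: prefix='0' -> emit 'b', reset

Answer: 5 k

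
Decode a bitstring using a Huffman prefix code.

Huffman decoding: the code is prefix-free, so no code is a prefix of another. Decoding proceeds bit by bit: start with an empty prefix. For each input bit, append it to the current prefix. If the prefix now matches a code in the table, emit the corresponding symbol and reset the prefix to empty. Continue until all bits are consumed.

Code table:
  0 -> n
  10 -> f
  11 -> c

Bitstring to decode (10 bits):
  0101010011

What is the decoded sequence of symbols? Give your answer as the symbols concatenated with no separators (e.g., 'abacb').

Answer: nfffnc

Derivation:
Bit 0: prefix='0' -> emit 'n', reset
Bit 1: prefix='1' (no match yet)
Bit 2: prefix='10' -> emit 'f', reset
Bit 3: prefix='1' (no match yet)
Bit 4: prefix='10' -> emit 'f', reset
Bit 5: prefix='1' (no match yet)
Bit 6: prefix='10' -> emit 'f', reset
Bit 7: prefix='0' -> emit 'n', reset
Bit 8: prefix='1' (no match yet)
Bit 9: prefix='11' -> emit 'c', reset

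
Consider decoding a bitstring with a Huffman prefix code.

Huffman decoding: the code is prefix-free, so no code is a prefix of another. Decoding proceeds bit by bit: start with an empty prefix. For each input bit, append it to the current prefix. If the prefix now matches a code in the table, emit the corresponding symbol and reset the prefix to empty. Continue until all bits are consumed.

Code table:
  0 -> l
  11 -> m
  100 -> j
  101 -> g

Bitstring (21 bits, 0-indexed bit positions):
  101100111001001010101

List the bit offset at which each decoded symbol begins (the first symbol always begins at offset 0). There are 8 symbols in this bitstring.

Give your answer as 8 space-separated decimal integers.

Answer: 0 3 6 8 11 14 17 18

Derivation:
Bit 0: prefix='1' (no match yet)
Bit 1: prefix='10' (no match yet)
Bit 2: prefix='101' -> emit 'g', reset
Bit 3: prefix='1' (no match yet)
Bit 4: prefix='10' (no match yet)
Bit 5: prefix='100' -> emit 'j', reset
Bit 6: prefix='1' (no match yet)
Bit 7: prefix='11' -> emit 'm', reset
Bit 8: prefix='1' (no match yet)
Bit 9: prefix='10' (no match yet)
Bit 10: prefix='100' -> emit 'j', reset
Bit 11: prefix='1' (no match yet)
Bit 12: prefix='10' (no match yet)
Bit 13: prefix='100' -> emit 'j', reset
Bit 14: prefix='1' (no match yet)
Bit 15: prefix='10' (no match yet)
Bit 16: prefix='101' -> emit 'g', reset
Bit 17: prefix='0' -> emit 'l', reset
Bit 18: prefix='1' (no match yet)
Bit 19: prefix='10' (no match yet)
Bit 20: prefix='101' -> emit 'g', reset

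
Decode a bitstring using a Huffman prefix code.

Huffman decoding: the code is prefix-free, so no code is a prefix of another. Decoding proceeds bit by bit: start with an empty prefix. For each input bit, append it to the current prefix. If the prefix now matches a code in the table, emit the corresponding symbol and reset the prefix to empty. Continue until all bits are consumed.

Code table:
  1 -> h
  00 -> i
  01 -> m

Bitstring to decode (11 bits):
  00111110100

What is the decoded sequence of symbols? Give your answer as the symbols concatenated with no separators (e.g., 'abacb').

Bit 0: prefix='0' (no match yet)
Bit 1: prefix='00' -> emit 'i', reset
Bit 2: prefix='1' -> emit 'h', reset
Bit 3: prefix='1' -> emit 'h', reset
Bit 4: prefix='1' -> emit 'h', reset
Bit 5: prefix='1' -> emit 'h', reset
Bit 6: prefix='1' -> emit 'h', reset
Bit 7: prefix='0' (no match yet)
Bit 8: prefix='01' -> emit 'm', reset
Bit 9: prefix='0' (no match yet)
Bit 10: prefix='00' -> emit 'i', reset

Answer: ihhhhhmi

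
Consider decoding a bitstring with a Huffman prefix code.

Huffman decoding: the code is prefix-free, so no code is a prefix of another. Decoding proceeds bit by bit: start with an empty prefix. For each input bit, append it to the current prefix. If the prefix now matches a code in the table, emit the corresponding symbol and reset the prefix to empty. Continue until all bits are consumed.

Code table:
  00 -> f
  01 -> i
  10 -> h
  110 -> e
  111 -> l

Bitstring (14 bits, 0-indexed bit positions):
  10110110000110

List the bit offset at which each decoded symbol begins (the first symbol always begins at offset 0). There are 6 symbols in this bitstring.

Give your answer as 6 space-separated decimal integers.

Bit 0: prefix='1' (no match yet)
Bit 1: prefix='10' -> emit 'h', reset
Bit 2: prefix='1' (no match yet)
Bit 3: prefix='11' (no match yet)
Bit 4: prefix='110' -> emit 'e', reset
Bit 5: prefix='1' (no match yet)
Bit 6: prefix='11' (no match yet)
Bit 7: prefix='110' -> emit 'e', reset
Bit 8: prefix='0' (no match yet)
Bit 9: prefix='00' -> emit 'f', reset
Bit 10: prefix='0' (no match yet)
Bit 11: prefix='01' -> emit 'i', reset
Bit 12: prefix='1' (no match yet)
Bit 13: prefix='10' -> emit 'h', reset

Answer: 0 2 5 8 10 12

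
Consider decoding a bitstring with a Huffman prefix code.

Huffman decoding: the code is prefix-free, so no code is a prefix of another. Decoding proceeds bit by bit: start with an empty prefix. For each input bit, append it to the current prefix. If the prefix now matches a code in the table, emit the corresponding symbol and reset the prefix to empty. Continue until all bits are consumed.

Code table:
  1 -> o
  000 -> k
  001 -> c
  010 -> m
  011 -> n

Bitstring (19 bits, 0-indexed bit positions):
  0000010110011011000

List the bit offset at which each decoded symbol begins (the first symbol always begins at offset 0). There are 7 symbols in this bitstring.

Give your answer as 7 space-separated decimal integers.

Answer: 0 3 6 9 12 13 16

Derivation:
Bit 0: prefix='0' (no match yet)
Bit 1: prefix='00' (no match yet)
Bit 2: prefix='000' -> emit 'k', reset
Bit 3: prefix='0' (no match yet)
Bit 4: prefix='00' (no match yet)
Bit 5: prefix='001' -> emit 'c', reset
Bit 6: prefix='0' (no match yet)
Bit 7: prefix='01' (no match yet)
Bit 8: prefix='011' -> emit 'n', reset
Bit 9: prefix='0' (no match yet)
Bit 10: prefix='00' (no match yet)
Bit 11: prefix='001' -> emit 'c', reset
Bit 12: prefix='1' -> emit 'o', reset
Bit 13: prefix='0' (no match yet)
Bit 14: prefix='01' (no match yet)
Bit 15: prefix='011' -> emit 'n', reset
Bit 16: prefix='0' (no match yet)
Bit 17: prefix='00' (no match yet)
Bit 18: prefix='000' -> emit 'k', reset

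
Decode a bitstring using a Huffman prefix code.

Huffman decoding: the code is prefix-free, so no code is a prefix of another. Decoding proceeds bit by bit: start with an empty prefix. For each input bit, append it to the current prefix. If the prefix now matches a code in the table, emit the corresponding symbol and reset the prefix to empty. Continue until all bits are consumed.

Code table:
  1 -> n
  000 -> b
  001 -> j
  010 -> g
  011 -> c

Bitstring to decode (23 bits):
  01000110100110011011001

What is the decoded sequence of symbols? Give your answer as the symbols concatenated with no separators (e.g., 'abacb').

Answer: gjngcjncj

Derivation:
Bit 0: prefix='0' (no match yet)
Bit 1: prefix='01' (no match yet)
Bit 2: prefix='010' -> emit 'g', reset
Bit 3: prefix='0' (no match yet)
Bit 4: prefix='00' (no match yet)
Bit 5: prefix='001' -> emit 'j', reset
Bit 6: prefix='1' -> emit 'n', reset
Bit 7: prefix='0' (no match yet)
Bit 8: prefix='01' (no match yet)
Bit 9: prefix='010' -> emit 'g', reset
Bit 10: prefix='0' (no match yet)
Bit 11: prefix='01' (no match yet)
Bit 12: prefix='011' -> emit 'c', reset
Bit 13: prefix='0' (no match yet)
Bit 14: prefix='00' (no match yet)
Bit 15: prefix='001' -> emit 'j', reset
Bit 16: prefix='1' -> emit 'n', reset
Bit 17: prefix='0' (no match yet)
Bit 18: prefix='01' (no match yet)
Bit 19: prefix='011' -> emit 'c', reset
Bit 20: prefix='0' (no match yet)
Bit 21: prefix='00' (no match yet)
Bit 22: prefix='001' -> emit 'j', reset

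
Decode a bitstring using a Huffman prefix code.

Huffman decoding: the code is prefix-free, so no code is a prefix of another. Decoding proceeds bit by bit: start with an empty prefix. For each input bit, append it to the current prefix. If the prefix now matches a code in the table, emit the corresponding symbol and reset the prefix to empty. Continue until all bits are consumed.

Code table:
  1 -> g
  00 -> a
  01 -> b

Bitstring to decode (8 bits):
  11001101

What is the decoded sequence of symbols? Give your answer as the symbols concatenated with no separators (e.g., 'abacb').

Answer: ggaggb

Derivation:
Bit 0: prefix='1' -> emit 'g', reset
Bit 1: prefix='1' -> emit 'g', reset
Bit 2: prefix='0' (no match yet)
Bit 3: prefix='00' -> emit 'a', reset
Bit 4: prefix='1' -> emit 'g', reset
Bit 5: prefix='1' -> emit 'g', reset
Bit 6: prefix='0' (no match yet)
Bit 7: prefix='01' -> emit 'b', reset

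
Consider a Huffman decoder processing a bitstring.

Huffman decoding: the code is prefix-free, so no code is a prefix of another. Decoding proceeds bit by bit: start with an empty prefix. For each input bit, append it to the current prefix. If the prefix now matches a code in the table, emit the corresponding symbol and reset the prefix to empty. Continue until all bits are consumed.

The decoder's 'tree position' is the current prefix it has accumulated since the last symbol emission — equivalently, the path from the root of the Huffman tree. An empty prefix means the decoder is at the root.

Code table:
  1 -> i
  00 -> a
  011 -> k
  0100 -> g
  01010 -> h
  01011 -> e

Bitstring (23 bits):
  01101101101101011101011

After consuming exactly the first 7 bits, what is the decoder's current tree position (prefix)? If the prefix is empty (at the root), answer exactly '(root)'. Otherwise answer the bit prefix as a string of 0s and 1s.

Bit 0: prefix='0' (no match yet)
Bit 1: prefix='01' (no match yet)
Bit 2: prefix='011' -> emit 'k', reset
Bit 3: prefix='0' (no match yet)
Bit 4: prefix='01' (no match yet)
Bit 5: prefix='011' -> emit 'k', reset
Bit 6: prefix='0' (no match yet)

Answer: 0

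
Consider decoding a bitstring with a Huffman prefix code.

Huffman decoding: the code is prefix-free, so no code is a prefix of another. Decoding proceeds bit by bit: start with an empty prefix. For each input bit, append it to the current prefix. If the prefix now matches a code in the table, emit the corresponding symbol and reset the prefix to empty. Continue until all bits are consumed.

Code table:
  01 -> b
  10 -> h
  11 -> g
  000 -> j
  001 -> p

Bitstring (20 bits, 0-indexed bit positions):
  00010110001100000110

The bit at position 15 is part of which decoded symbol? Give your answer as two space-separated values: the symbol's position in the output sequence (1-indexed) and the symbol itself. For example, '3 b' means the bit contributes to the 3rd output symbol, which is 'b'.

Answer: 7 p

Derivation:
Bit 0: prefix='0' (no match yet)
Bit 1: prefix='00' (no match yet)
Bit 2: prefix='000' -> emit 'j', reset
Bit 3: prefix='1' (no match yet)
Bit 4: prefix='10' -> emit 'h', reset
Bit 5: prefix='1' (no match yet)
Bit 6: prefix='11' -> emit 'g', reset
Bit 7: prefix='0' (no match yet)
Bit 8: prefix='00' (no match yet)
Bit 9: prefix='000' -> emit 'j', reset
Bit 10: prefix='1' (no match yet)
Bit 11: prefix='11' -> emit 'g', reset
Bit 12: prefix='0' (no match yet)
Bit 13: prefix='00' (no match yet)
Bit 14: prefix='000' -> emit 'j', reset
Bit 15: prefix='0' (no match yet)
Bit 16: prefix='00' (no match yet)
Bit 17: prefix='001' -> emit 'p', reset
Bit 18: prefix='1' (no match yet)
Bit 19: prefix='10' -> emit 'h', reset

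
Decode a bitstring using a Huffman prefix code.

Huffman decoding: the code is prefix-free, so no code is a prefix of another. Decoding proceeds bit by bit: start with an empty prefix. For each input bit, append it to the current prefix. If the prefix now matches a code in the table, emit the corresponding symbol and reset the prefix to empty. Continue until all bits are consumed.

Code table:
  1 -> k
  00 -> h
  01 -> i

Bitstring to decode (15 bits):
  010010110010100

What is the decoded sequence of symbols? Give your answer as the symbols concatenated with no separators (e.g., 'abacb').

Answer: ihkikhkih

Derivation:
Bit 0: prefix='0' (no match yet)
Bit 1: prefix='01' -> emit 'i', reset
Bit 2: prefix='0' (no match yet)
Bit 3: prefix='00' -> emit 'h', reset
Bit 4: prefix='1' -> emit 'k', reset
Bit 5: prefix='0' (no match yet)
Bit 6: prefix='01' -> emit 'i', reset
Bit 7: prefix='1' -> emit 'k', reset
Bit 8: prefix='0' (no match yet)
Bit 9: prefix='00' -> emit 'h', reset
Bit 10: prefix='1' -> emit 'k', reset
Bit 11: prefix='0' (no match yet)
Bit 12: prefix='01' -> emit 'i', reset
Bit 13: prefix='0' (no match yet)
Bit 14: prefix='00' -> emit 'h', reset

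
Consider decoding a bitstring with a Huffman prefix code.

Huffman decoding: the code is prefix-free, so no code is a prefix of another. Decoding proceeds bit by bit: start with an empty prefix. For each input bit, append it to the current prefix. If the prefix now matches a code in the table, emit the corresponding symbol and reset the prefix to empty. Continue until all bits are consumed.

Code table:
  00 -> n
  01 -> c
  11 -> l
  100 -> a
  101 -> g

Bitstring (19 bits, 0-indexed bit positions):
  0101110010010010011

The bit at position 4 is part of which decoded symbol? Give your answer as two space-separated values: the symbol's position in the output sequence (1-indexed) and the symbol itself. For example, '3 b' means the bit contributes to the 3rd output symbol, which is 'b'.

Bit 0: prefix='0' (no match yet)
Bit 1: prefix='01' -> emit 'c', reset
Bit 2: prefix='0' (no match yet)
Bit 3: prefix='01' -> emit 'c', reset
Bit 4: prefix='1' (no match yet)
Bit 5: prefix='11' -> emit 'l', reset
Bit 6: prefix='0' (no match yet)
Bit 7: prefix='00' -> emit 'n', reset
Bit 8: prefix='1' (no match yet)

Answer: 3 l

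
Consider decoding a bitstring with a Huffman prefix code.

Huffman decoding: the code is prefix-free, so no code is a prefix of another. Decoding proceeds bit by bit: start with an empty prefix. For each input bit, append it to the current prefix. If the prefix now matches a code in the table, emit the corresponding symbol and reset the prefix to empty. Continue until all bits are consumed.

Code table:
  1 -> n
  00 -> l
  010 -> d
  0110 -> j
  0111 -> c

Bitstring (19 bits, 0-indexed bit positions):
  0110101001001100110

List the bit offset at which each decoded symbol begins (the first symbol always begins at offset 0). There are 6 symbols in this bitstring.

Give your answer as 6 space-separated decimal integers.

Answer: 0 4 5 8 11 15

Derivation:
Bit 0: prefix='0' (no match yet)
Bit 1: prefix='01' (no match yet)
Bit 2: prefix='011' (no match yet)
Bit 3: prefix='0110' -> emit 'j', reset
Bit 4: prefix='1' -> emit 'n', reset
Bit 5: prefix='0' (no match yet)
Bit 6: prefix='01' (no match yet)
Bit 7: prefix='010' -> emit 'd', reset
Bit 8: prefix='0' (no match yet)
Bit 9: prefix='01' (no match yet)
Bit 10: prefix='010' -> emit 'd', reset
Bit 11: prefix='0' (no match yet)
Bit 12: prefix='01' (no match yet)
Bit 13: prefix='011' (no match yet)
Bit 14: prefix='0110' -> emit 'j', reset
Bit 15: prefix='0' (no match yet)
Bit 16: prefix='01' (no match yet)
Bit 17: prefix='011' (no match yet)
Bit 18: prefix='0110' -> emit 'j', reset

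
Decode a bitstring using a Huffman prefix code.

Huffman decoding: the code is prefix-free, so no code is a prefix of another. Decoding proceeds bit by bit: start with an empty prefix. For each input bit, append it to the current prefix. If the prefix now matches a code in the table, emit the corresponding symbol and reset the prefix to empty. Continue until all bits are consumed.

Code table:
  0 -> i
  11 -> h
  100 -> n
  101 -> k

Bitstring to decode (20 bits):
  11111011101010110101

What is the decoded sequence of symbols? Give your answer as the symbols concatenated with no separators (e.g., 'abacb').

Bit 0: prefix='1' (no match yet)
Bit 1: prefix='11' -> emit 'h', reset
Bit 2: prefix='1' (no match yet)
Bit 3: prefix='11' -> emit 'h', reset
Bit 4: prefix='1' (no match yet)
Bit 5: prefix='10' (no match yet)
Bit 6: prefix='101' -> emit 'k', reset
Bit 7: prefix='1' (no match yet)
Bit 8: prefix='11' -> emit 'h', reset
Bit 9: prefix='0' -> emit 'i', reset
Bit 10: prefix='1' (no match yet)
Bit 11: prefix='10' (no match yet)
Bit 12: prefix='101' -> emit 'k', reset
Bit 13: prefix='0' -> emit 'i', reset
Bit 14: prefix='1' (no match yet)
Bit 15: prefix='11' -> emit 'h', reset
Bit 16: prefix='0' -> emit 'i', reset
Bit 17: prefix='1' (no match yet)
Bit 18: prefix='10' (no match yet)
Bit 19: prefix='101' -> emit 'k', reset

Answer: hhkhikihik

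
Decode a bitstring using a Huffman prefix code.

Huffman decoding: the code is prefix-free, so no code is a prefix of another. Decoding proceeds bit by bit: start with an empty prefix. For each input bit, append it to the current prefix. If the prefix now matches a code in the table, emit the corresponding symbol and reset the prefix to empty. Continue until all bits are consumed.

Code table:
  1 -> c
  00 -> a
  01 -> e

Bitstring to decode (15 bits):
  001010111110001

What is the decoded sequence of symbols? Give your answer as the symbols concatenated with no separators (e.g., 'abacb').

Bit 0: prefix='0' (no match yet)
Bit 1: prefix='00' -> emit 'a', reset
Bit 2: prefix='1' -> emit 'c', reset
Bit 3: prefix='0' (no match yet)
Bit 4: prefix='01' -> emit 'e', reset
Bit 5: prefix='0' (no match yet)
Bit 6: prefix='01' -> emit 'e', reset
Bit 7: prefix='1' -> emit 'c', reset
Bit 8: prefix='1' -> emit 'c', reset
Bit 9: prefix='1' -> emit 'c', reset
Bit 10: prefix='1' -> emit 'c', reset
Bit 11: prefix='0' (no match yet)
Bit 12: prefix='00' -> emit 'a', reset
Bit 13: prefix='0' (no match yet)
Bit 14: prefix='01' -> emit 'e', reset

Answer: aceeccccae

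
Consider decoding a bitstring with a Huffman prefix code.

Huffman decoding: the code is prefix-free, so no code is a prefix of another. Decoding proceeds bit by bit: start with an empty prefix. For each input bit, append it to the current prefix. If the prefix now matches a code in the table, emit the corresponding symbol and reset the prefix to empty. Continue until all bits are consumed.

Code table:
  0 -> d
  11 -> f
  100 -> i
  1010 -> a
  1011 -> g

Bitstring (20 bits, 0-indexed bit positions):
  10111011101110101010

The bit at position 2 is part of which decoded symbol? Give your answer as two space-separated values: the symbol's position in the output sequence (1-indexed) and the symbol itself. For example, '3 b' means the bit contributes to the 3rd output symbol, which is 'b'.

Bit 0: prefix='1' (no match yet)
Bit 1: prefix='10' (no match yet)
Bit 2: prefix='101' (no match yet)
Bit 3: prefix='1011' -> emit 'g', reset
Bit 4: prefix='1' (no match yet)
Bit 5: prefix='10' (no match yet)
Bit 6: prefix='101' (no match yet)

Answer: 1 g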